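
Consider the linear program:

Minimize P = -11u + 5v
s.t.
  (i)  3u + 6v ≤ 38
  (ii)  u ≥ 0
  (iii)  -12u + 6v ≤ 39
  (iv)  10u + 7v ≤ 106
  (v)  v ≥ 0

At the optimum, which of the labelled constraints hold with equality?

Extreme points and P = -11u + 5v:
  (0, 19/3) → P = 95/3
  (370/39, 62/39) → P = -3760/39
  (0, 0) → P = 0
  (53/5, 0) → P = -583/5

The minimum is at (53/5, 0). Substituting into each constraint, equality holds for (iv) and (v); the remaining constraints have slack.

(iv) and (v)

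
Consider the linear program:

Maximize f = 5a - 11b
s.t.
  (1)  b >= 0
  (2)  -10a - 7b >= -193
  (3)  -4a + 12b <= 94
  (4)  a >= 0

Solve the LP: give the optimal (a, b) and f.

Extreme points and f = 5a - 11b:
  (193/10, 0) → f = 193/2
  (0, 0) → f = 0
  (829/74, 428/37) → f = -5271/74
  (0, 47/6) → f = -517/6

The optimum lies where b = 0 and -10a - 7b = -193.
Solving simultaneously gives a = 193/10, b = 0.

a = 193/10, b = 0, maximum f = 193/2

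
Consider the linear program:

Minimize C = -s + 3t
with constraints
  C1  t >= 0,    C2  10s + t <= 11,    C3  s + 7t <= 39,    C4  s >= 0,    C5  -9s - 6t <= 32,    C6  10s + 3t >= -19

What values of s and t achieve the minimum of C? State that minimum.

s = 11/10, t = 0, minimum C = -11/10

Vertices and C = -s + 3t:
  (11/10, 0) → C = -11/10
  (0, 0) → C = 0
  (38/69, 379/69) → C = 1099/69
  (0, 39/7) → C = 117/7

The optimum lies where t = 0 and 10s + t = 11.
Solving simultaneously gives s = 11/10, t = 0.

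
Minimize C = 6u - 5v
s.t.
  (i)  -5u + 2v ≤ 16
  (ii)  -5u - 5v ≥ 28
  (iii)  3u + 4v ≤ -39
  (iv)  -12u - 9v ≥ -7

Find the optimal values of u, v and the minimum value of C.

u = -71/13, v = -147/26, minimum C = -9/2

The feasible region is unbounded (it extends along (-2, -5), (3, -4)), but C strictly increases along every unbounded feasible direction, so there is no improving ray and the minimum is attained at a vertex.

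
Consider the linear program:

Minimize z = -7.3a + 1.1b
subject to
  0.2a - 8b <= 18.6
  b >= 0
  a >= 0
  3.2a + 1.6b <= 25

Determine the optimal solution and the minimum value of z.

a = 125/16, b = 0, minimum z = -1825/32

Extreme points and z = -7.3a + 1.1b:
  (0, 0) → z = 0
  (125/16, 0) → z = -1825/32
  (0, 125/8) → z = 275/16

The optimum lies where b = 0 and 3.2a + 1.6b = 25.
Solving simultaneously gives a = 125/16, b = 0.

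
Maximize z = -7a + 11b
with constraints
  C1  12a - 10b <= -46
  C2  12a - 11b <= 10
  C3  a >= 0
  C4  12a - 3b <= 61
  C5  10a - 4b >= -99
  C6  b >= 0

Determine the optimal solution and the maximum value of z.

a = 541/18, b = 899/9, maximum z = 15991/18

Corner points and z = -7a + 11b:
  (0, 23/5) → z = 253/5
  (187/21, 107/7) → z = 2222/21
  (0, 99/4) → z = 1089/4
  (541/18, 899/9) → z = 15991/18

The binding constraints are 12a - 3b = 61 and 10a - 4b = -99.
Solving simultaneously gives a = 541/18, b = 899/9.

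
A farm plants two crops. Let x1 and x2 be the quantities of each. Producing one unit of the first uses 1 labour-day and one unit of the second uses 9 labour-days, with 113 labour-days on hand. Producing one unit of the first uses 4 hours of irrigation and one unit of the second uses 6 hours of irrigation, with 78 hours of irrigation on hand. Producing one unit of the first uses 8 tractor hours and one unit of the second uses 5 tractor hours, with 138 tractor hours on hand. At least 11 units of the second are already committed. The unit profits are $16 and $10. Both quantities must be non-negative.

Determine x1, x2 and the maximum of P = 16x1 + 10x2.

Extreme points and P = 16x1 + 10x2:
  (0, 113/9) → P = 1130/9
  (0, 11) → P = 110
  (4/5, 187/15) → P = 2062/15
  (3, 11) → P = 158

The optimum lies where 4x1 + 6x2 = 78 and x2 = 11.
Solving simultaneously gives x1 = 3, x2 = 11.

x1 = 3, x2 = 11, maximum P = 158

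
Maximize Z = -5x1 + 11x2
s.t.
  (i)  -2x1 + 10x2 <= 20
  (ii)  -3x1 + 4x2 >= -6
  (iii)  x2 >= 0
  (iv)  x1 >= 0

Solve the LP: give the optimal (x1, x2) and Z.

x1 = 0, x2 = 2, maximum Z = 22

Corner points and Z = -5x1 + 11x2:
  (70/11, 36/11) → Z = 46/11
  (0, 2) → Z = 22
  (2, 0) → Z = -10
  (0, 0) → Z = 0

At the optimal vertex, -2x1 + 10x2 = 20 and x1 = 0.
Solving simultaneously gives x1 = 0, x2 = 2.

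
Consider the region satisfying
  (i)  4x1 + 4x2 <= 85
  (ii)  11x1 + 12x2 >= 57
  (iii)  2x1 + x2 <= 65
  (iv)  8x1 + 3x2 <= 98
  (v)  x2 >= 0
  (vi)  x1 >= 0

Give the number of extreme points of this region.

Of the 15 pairwise boundary intersections, those satisfying every inequality are:
  (137/20, 72/5)
  (0, 85/4)
  (57/11, 0)
  (0, 19/4)
  (49/4, 0)

5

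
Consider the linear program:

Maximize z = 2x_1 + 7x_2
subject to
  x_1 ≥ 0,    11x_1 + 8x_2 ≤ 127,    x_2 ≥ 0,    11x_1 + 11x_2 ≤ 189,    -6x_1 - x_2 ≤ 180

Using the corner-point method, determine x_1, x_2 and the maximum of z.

Corner points and z = 2x_1 + 7x_2:
  (0, 127/8) → z = 889/8
  (0, 0) → z = 0
  (127/11, 0) → z = 254/11

x_1 = 0, x_2 = 127/8, maximum z = 889/8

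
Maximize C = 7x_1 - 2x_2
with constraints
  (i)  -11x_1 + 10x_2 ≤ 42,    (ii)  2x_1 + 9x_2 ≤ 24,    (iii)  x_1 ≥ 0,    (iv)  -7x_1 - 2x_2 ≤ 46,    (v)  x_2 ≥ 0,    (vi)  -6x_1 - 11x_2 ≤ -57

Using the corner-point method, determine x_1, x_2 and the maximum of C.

x_1 = 12, x_2 = 0, maximum C = 84

Corner points and C = 7x_1 - 2x_2:
  (12, 0) → C = 84
  (249/32, 15/16) → C = 1683/32
  (19/2, 0) → C = 133/2

The optimum lies where 2x_1 + 9x_2 = 24 and x_2 = 0.
Solving simultaneously gives x_1 = 12, x_2 = 0.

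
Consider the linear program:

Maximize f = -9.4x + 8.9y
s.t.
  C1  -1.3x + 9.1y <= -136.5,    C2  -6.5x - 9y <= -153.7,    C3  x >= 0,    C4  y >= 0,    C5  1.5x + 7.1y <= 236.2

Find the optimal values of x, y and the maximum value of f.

Extreme points and f = -9.4x + 8.9y:
  (105, 0) → f = -987
  (23989/176, 787/176) → f = -2184923/1760
  (2362/15, 0) → f = -111014/75

The binding constraints are -1.3x + 9.1y = -136.5 and y = 0.
Solving simultaneously gives x = 105, y = 0.

x = 105, y = 0, maximum f = -987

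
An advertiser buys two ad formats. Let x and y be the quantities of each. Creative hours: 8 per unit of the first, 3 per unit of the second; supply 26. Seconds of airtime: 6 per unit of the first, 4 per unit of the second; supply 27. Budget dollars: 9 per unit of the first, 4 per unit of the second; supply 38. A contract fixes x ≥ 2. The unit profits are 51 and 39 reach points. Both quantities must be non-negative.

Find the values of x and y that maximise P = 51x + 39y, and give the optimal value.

x = 2, y = 10/3, maximum P = 232

Feasible corners and P = 51x + 39y:
  (13/4, 0) → P = 663/4
  (2, 0) → P = 102
  (2, 10/3) → P = 232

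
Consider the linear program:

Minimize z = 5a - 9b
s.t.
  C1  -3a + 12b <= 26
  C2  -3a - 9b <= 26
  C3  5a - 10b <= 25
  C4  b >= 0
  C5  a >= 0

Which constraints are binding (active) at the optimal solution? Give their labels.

C1 and C5

Feasible corners and z = 5a - 9b:
  (56/3, 41/6) → z = 191/6
  (0, 13/6) → z = -39/2
  (5, 0) → z = 25
  (0, 0) → z = 0

The minimum is at (0, 13/6). Substituting into each constraint, equality holds for C1 and C5; the remaining constraints have slack.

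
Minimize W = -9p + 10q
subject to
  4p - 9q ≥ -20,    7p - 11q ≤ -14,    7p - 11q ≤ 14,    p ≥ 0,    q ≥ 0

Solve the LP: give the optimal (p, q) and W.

Corner points and W = -9p + 10q:
  (94/19, 84/19) → W = -6/19
  (0, 20/9) → W = 200/9
  (0, 14/11) → W = 140/11

The binding constraints are 4p - 9q = -20 and 7p - 11q = -14.
Solving simultaneously gives p = 94/19, q = 84/19.

p = 94/19, q = 84/19, minimum W = -6/19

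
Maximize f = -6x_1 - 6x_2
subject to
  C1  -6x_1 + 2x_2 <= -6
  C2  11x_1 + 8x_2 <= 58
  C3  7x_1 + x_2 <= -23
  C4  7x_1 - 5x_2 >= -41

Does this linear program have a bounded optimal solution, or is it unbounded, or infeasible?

unbounded

From the feasible point (-2, -9), moving in the direction (-2, -6) keeps every constraint satisfied while f increases without bound.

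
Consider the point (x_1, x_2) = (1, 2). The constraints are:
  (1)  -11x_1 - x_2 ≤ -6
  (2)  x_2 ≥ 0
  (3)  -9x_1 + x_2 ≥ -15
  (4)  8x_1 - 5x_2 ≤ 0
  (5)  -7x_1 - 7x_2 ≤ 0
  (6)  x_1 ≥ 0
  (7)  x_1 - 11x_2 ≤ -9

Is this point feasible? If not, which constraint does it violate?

feasible

(1): -13 ≤ -6 ✓
(2): 2 ≥ 0 ✓
(3): -7 ≥ -15 ✓
(4): -2 ≤ 0 ✓
(5): -21 ≤ 0 ✓
(6): 1 ≥ 0 ✓
(7): -21 ≤ -9 ✓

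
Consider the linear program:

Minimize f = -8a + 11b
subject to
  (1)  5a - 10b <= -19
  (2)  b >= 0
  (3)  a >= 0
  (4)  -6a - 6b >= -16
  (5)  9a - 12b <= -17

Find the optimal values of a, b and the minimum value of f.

a = 23/45, b = 97/45, minimum f = 883/45

The binding constraints are 5a - 10b = -19 and -6a - 6b = -16.
Solving simultaneously gives a = 23/45, b = 97/45.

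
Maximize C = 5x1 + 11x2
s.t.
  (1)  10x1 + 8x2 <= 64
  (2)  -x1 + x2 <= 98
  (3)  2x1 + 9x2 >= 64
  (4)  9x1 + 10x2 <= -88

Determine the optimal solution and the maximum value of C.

Vertices and C = 5x1 + 11x2:
  (-818/11, 260/11) → C = -1230/11
  (-1068/19, 794/19) → C = 3394/19
  (-1432/61, 752/61) → C = 1112/61

x1 = -1068/19, x2 = 794/19, maximum C = 3394/19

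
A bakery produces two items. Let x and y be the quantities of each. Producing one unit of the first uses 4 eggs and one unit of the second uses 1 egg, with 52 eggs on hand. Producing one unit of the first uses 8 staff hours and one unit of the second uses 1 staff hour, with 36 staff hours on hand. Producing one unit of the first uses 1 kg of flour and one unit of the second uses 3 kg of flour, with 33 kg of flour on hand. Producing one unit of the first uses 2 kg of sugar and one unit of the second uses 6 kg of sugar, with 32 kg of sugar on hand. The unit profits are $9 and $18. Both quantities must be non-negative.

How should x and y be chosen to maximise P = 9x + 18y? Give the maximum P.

Extreme points and P = 9x + 18y:
  (0, 0) → P = 0
  (0, 16/3) → P = 96
  (9/2, 0) → P = 81/2
  (4, 4) → P = 108

The binding constraints are 8x + y = 36 and 2x + 6y = 32.
Solving simultaneously gives x = 4, y = 4.

x = 4, y = 4, maximum P = 108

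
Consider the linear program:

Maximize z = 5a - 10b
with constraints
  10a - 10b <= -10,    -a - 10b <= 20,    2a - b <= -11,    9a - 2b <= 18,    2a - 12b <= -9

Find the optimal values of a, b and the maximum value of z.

Vertices and z = 5a - 10b:
  (-165/16, -31/32) → z = -335/8
  (8, 27) → z = -230
  (-123/22, -2/11) → z = -575/22
The feasible region is unbounded (it extends along (-10, 1), (2, 9)), but z strictly decreases along every unbounded feasible direction, so there is no improving ray and the maximum is attained at a vertex.

The optimum lies where 2a - b = -11 and 2a - 12b = -9.
Solving simultaneously gives a = -123/22, b = -2/11.

a = -123/22, b = -2/11, maximum z = -575/22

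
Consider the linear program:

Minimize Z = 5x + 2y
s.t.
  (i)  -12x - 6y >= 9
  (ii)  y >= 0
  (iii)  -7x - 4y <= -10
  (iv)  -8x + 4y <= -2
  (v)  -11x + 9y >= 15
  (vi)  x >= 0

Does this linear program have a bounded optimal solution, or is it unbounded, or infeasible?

infeasible

The boundaries -8x + 4y = -2 and -11x + 9y = 15 meet at (39/14, 71/14), but that point violates -12x - 6y ≥ 9. Every candidate vertex is excluded by some other constraint, so the feasible region is empty.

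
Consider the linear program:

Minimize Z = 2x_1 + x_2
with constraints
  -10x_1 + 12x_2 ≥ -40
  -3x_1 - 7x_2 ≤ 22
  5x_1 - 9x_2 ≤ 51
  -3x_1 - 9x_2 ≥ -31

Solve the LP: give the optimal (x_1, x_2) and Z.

x_1 = -415/6, x_2 = 53/2, minimum Z = -671/6

Corner points and Z = 2x_1 + x_2:
  (8/53, -170/53) → Z = -154/53
  (122/21, 95/63) → Z = 827/63
  (-415/6, 53/2) → Z = -671/6

At the optimal vertex, -3x_1 - 7x_2 = 22 and -3x_1 - 9x_2 = -31.
Solving simultaneously gives x_1 = -415/6, x_2 = 53/2.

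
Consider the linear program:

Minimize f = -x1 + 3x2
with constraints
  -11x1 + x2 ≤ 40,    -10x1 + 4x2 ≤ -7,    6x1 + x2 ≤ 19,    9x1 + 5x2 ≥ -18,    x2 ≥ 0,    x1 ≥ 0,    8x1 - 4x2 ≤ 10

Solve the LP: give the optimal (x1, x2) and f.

x1 = 5/4, x2 = 0, minimum f = -5/4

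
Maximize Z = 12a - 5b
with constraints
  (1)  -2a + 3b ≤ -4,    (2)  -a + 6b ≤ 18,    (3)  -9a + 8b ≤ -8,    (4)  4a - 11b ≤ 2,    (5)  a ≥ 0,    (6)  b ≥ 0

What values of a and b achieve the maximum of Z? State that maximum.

Vertices and Z = 12a - 5b:
  (26/3, 40/9) → Z = 736/9
  (19/5, 6/5) → Z = 198/5
  (210/13, 74/13) → Z = 2150/13

The optimum lies where -a + 6b = 18 and 4a - 11b = 2.
Solving simultaneously gives a = 210/13, b = 74/13.

a = 210/13, b = 74/13, maximum Z = 2150/13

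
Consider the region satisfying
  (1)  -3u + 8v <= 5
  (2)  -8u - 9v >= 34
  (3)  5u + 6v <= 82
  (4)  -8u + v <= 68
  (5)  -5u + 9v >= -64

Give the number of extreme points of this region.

4

Of the 10 pairwise boundary intersections, those satisfying every inequality are:
  (-317/91, -62/91)
  (-539/61, -164/61)
  (30/13, -682/117)
  (-676/67, -852/67)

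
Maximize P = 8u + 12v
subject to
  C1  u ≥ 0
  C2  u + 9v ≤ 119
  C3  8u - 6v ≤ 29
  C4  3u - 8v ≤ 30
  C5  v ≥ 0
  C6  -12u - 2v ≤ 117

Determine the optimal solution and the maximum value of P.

u = 25/2, v = 71/6, maximum P = 242

Feasible corners and P = 8u + 12v:
  (0, 119/9) → P = 476/3
  (0, 0) → P = 0
  (25/2, 71/6) → P = 242
  (29/8, 0) → P = 29

The optimum lies where u + 9v = 119 and 8u - 6v = 29.
Solving simultaneously gives u = 25/2, v = 71/6.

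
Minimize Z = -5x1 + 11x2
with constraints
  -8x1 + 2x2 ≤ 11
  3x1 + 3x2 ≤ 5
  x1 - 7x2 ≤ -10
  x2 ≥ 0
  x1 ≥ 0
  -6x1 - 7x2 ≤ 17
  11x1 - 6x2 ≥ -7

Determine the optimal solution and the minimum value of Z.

x1 = 5/24, x2 = 35/24, minimum Z = 15

Feasible corners and Z = -5x1 + 11x2:
  (5/24, 35/24) → Z = 15
  (3/17, 76/51) → Z = 791/51
  (11/71, 103/71) → Z = 1078/71

At the optimal vertex, 3x1 + 3x2 = 5 and x1 - 7x2 = -10.
Solving simultaneously gives x1 = 5/24, x2 = 35/24.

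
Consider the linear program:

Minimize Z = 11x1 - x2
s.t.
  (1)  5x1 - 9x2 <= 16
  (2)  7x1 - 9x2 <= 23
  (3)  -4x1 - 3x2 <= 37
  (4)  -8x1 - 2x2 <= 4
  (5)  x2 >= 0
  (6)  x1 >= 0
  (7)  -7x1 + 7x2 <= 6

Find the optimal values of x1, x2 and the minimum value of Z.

x1 = 0, x2 = 6/7, minimum Z = -6/7

The feasible region is unbounded (it extends along (1, 1), (9, 7)), but Z strictly increases along every unbounded feasible direction, so there is no improving ray and the minimum is attained at a vertex.

The optimum lies where x1 = 0 and -7x1 + 7x2 = 6.
Solving simultaneously gives x1 = 0, x2 = 6/7.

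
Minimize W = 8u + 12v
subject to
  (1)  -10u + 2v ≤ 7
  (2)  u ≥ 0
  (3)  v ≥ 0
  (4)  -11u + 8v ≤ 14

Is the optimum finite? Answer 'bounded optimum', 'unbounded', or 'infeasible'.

bounded optimum

Vertices and W = 8u + 12v:
  (0, 0) → W = 0
  (0, 7/4) → W = 21
The feasible region has finitely many vertices and no improving ray; the minimum is 0 at (0, 0).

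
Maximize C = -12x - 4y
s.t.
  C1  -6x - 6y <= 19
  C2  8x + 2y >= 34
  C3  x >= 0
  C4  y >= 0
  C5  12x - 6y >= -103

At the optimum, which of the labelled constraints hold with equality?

Vertices and C = -12x - 4y:
  (0, 17) → C = -68
  (17/4, 0) → C = -51
  (0, 103/6) → C = -206/3
The feasible region is unbounded (it extends along (1, 2), (1, 0)), but C strictly decreases along every unbounded feasible direction, so there is no improving ray and the maximum is attained at a vertex.

The maximum is at (17/4, 0). Substituting into each constraint, equality holds for C2 and C4; the remaining constraints have slack.

C2 and C4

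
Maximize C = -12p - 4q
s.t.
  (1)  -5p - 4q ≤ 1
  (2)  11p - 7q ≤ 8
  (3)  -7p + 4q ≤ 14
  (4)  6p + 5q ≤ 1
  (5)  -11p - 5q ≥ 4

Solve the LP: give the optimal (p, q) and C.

p = -5/4, q = 21/16, maximum C = 39/4

Vertices and C = -12p - 4q:
  (-5/4, 21/16) → C = 39/4
  (-11/19, 9/19) → C = 96/19
  (-66/59, 91/59) → C = 428/59
  (-1, 7/5) → C = 32/5

The optimum lies where -5p - 4q = 1 and -7p + 4q = 14.
Solving simultaneously gives p = -5/4, q = 21/16.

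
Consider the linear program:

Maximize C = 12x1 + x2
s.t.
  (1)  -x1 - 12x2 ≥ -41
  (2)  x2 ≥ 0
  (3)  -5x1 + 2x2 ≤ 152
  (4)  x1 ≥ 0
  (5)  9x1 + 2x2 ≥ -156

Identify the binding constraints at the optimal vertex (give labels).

Extreme points and C = 12x1 + x2:
  (41, 0) → C = 492
  (0, 41/12) → C = 41/12
  (0, 0) → C = 0

The maximum is at (41, 0). Substituting into each constraint, equality holds for (1) and (2); the remaining constraints have slack.

(1) and (2)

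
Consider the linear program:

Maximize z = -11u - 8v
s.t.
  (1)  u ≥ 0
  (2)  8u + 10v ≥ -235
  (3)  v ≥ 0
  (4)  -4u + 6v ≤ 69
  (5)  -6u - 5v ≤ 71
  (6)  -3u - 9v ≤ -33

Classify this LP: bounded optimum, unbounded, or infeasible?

Feasible corners and z = -11u - 8v:
  (0, 23/2) → z = -92
  (0, 11/3) → z = -88/3
  (11, 0) → z = -121
The feasible region has finitely many vertices and no improving ray; the maximum is -88/3 at (0, 11/3).

bounded optimum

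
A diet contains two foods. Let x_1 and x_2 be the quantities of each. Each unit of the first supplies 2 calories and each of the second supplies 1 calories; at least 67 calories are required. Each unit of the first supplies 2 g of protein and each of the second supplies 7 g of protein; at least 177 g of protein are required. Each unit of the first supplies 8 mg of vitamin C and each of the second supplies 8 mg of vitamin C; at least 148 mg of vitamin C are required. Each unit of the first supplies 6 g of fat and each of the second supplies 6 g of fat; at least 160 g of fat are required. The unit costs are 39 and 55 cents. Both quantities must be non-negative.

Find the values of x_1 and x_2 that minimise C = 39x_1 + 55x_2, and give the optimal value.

Corner points and C = 39x_1 + 55x_2:
  (0, 67) → C = 3685
  (177/2, 0) → C = 6903/2
  (73/3, 55/3) → C = 5872/3
The feasible region is unbounded (it extends along (0, 1), (1, 0)), but C strictly increases along every unbounded feasible direction, so there is no improving ray and the minimum is attained at a vertex.

At the optimal vertex, 2x_1 + x_2 = 67 and 2x_1 + 7x_2 = 177.
Solving simultaneously gives x_1 = 73/3, x_2 = 55/3.

x_1 = 73/3, x_2 = 55/3, minimum C = 5872/3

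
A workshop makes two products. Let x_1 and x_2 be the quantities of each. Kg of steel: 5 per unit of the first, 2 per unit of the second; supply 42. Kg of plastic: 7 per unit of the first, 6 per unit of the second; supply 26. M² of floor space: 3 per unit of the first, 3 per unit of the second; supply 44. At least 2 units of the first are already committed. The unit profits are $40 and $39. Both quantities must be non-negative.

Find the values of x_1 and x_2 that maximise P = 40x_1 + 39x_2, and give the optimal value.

Feasible corners and P = 40x_1 + 39x_2:
  (26/7, 0) → P = 1040/7
  (2, 0) → P = 80
  (2, 2) → P = 158

The optimum lies where 7x_1 + 6x_2 = 26 and x_1 = 2.
Solving simultaneously gives x_1 = 2, x_2 = 2.

x_1 = 2, x_2 = 2, maximum P = 158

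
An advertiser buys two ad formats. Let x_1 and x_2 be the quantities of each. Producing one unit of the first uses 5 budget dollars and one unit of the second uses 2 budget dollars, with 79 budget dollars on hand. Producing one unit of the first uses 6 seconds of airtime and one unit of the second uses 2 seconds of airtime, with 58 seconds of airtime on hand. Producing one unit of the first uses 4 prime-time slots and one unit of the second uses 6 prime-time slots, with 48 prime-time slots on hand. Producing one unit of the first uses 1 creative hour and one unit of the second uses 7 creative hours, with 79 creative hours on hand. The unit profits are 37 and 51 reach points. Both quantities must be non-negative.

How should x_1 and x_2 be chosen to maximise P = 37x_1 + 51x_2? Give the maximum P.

x_1 = 9, x_2 = 2, maximum P = 435

Vertices and P = 37x_1 + 51x_2:
  (0, 0) → P = 0
  (0, 8) → P = 408
  (29/3, 0) → P = 1073/3
  (9, 2) → P = 435

The binding constraints are 6x_1 + 2x_2 = 58 and 4x_1 + 6x_2 = 48.
Solving simultaneously gives x_1 = 9, x_2 = 2.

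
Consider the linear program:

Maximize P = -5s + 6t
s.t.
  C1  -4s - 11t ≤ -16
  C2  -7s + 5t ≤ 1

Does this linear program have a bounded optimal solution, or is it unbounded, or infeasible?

From the feasible point (69/97, 116/97), moving in the direction (5, 7) keeps every constraint satisfied while P increases without bound.

unbounded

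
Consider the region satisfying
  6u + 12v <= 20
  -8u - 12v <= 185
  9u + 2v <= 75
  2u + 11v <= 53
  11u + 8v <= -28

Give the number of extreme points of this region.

5

Intersecting each pair of boundary lines and keeping only the points that satisfy every inequality leaves:
  (-208/21, 139/21)
  (-124/21, 97/21)
  (635/46, -2265/92)
  (-2671/64, 397/32)
  (328/25, -1077/50)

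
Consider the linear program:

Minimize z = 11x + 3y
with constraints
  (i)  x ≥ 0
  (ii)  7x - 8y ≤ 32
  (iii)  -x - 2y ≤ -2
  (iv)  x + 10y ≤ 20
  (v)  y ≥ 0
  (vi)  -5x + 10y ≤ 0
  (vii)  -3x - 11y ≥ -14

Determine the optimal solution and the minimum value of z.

Feasible corners and z = 11x + 3y:
  (32/7, 0) → z = 352/7
  (464/101, 2/101) → z = 5110/101
  (2, 0) → z = 22
  (1, 1/2) → z = 25/2
  (28/17, 14/17) → z = 350/17

The optimum lies where -x - 2y = -2 and -5x + 10y = 0.
Solving simultaneously gives x = 1, y = 1/2.

x = 1, y = 1/2, minimum z = 25/2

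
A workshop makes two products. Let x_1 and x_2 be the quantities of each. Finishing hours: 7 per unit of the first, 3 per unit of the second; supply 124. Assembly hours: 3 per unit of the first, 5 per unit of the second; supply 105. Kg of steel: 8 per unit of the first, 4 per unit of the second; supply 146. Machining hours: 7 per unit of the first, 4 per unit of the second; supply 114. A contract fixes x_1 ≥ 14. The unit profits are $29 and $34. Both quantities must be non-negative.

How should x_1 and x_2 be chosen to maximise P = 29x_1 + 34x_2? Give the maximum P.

Vertices and P = 29x_1 + 34x_2:
  (114/7, 0) → P = 3306/7
  (14, 0) → P = 406
  (14, 4) → P = 542

x_1 = 14, x_2 = 4, maximum P = 542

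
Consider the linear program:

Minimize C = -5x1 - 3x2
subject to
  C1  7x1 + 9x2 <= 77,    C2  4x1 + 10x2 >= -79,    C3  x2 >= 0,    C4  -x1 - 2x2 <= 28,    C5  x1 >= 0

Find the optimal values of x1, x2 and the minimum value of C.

Corner points and C = -5x1 - 3x2:
  (11, 0) → C = -55
  (0, 77/9) → C = -77/3
  (0, 0) → C = 0

At the optimal vertex, 7x1 + 9x2 = 77 and x2 = 0.
Solving simultaneously gives x1 = 11, x2 = 0.

x1 = 11, x2 = 0, minimum C = -55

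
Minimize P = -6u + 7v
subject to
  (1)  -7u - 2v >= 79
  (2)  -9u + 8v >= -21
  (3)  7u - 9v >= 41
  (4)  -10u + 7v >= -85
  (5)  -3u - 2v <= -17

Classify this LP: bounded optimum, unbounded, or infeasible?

The boundaries -7u - 2v = 79 and -9u + 8v = -21 meet at (-295/37, -429/37), but that point violates -3u - 2v ≤ -17. Every candidate vertex is excluded by some other constraint, so the feasible region is empty.

infeasible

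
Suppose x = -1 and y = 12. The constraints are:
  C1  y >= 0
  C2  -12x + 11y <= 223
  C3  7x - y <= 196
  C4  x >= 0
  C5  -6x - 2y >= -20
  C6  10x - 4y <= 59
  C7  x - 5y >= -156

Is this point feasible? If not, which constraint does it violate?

not feasible — violates C4

Constraint C4: x = -1, which is not ≥ 0. All other constraints are satisfied.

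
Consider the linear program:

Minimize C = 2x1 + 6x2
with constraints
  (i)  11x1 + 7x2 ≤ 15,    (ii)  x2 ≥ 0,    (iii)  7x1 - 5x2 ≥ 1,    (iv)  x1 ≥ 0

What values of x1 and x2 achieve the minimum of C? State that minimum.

x1 = 1/7, x2 = 0, minimum C = 2/7

The binding constraints are x2 = 0 and 7x1 - 5x2 = 1.
Solving simultaneously gives x1 = 1/7, x2 = 0.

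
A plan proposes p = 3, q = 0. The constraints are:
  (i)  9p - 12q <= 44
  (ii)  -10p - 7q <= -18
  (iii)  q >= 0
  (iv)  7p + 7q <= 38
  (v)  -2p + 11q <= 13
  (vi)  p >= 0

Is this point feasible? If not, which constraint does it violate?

(i): 27 ≤ 44 ✓
(ii): -30 ≤ -18 ✓
(iii): 0 ≥ 0 ✓
(iv): 21 ≤ 38 ✓
(v): -6 ≤ 13 ✓
(vi): 3 ≥ 0 ✓

feasible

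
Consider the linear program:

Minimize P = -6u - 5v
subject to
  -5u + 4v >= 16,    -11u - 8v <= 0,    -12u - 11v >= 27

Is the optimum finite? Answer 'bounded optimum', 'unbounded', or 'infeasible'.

The boundaries -5u + 4v = 16 and -11u - 8v = 0 meet at (-32/21, 44/21), but that point violates -12u - 11v ≥ 27. Every candidate vertex is excluded by some other constraint, so the feasible region is empty.

infeasible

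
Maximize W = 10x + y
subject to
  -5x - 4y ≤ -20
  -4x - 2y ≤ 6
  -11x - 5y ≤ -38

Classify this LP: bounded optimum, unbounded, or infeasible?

unbounded

From the feasible point (52/19, 30/19), moving in the direction (4, -5) keeps every constraint satisfied while W increases without bound.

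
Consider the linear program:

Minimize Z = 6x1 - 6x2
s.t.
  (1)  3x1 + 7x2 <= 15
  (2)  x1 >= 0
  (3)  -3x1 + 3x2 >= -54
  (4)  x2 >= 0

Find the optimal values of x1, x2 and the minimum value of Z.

Vertices and Z = 6x1 - 6x2:
  (0, 15/7) → Z = -90/7
  (5, 0) → Z = 30
  (0, 0) → Z = 0

The binding constraints are 3x1 + 7x2 = 15 and x1 = 0.
Solving simultaneously gives x1 = 0, x2 = 15/7.

x1 = 0, x2 = 15/7, minimum Z = -90/7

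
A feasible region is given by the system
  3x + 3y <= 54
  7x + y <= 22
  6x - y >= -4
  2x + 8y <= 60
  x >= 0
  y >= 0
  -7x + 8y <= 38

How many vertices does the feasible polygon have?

5

Pairwise boundary intersections that survive every other constraint:
  (22/7, 0)
  (46/21, 20/3)
  (0, 4)
  (6/41, 200/41)
  (0, 0)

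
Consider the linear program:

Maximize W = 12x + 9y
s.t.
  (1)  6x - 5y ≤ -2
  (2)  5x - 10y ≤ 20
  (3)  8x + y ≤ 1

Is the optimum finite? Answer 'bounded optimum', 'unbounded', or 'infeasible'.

From the feasible point (-24/7, -26/7), moving in the direction (-1, 8) keeps every constraint satisfied while W increases without bound.

unbounded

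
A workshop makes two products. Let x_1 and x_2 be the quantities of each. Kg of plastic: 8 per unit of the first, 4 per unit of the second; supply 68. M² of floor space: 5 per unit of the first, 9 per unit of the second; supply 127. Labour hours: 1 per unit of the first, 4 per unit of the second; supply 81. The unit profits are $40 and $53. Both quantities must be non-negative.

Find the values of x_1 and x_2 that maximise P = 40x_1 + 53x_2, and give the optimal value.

Corner points and P = 40x_1 + 53x_2:
  (0, 0) → P = 0
  (0, 127/9) → P = 6731/9
  (17/2, 0) → P = 340
  (2, 13) → P = 769

x_1 = 2, x_2 = 13, maximum P = 769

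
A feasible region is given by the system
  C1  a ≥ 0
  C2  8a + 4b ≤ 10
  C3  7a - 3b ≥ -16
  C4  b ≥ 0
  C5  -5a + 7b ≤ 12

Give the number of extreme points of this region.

4

Of the 10 pairwise boundary intersections, those satisfying every inequality are:
  (0, 0)
  (0, 12/7)
  (5/4, 0)
  (11/38, 73/38)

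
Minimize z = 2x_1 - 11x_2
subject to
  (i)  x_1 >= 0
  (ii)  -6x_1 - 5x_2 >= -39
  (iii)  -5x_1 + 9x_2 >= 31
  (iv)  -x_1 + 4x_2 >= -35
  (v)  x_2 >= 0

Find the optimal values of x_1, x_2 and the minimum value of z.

x_1 = 0, x_2 = 39/5, minimum z = -429/5

Extreme points and z = 2x_1 - 11x_2:
  (0, 39/5) → z = -429/5
  (0, 31/9) → z = -341/9
  (196/79, 381/79) → z = -3799/79

The binding constraints are x_1 = 0 and -6x_1 - 5x_2 = -39.
Solving simultaneously gives x_1 = 0, x_2 = 39/5.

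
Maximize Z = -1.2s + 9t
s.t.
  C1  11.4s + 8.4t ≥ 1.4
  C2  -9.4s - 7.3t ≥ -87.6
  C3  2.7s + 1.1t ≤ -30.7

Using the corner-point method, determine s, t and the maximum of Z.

Corner points and Z = -1.2s + 9t:
  (-511/3, 694/3) → Z = 11432/5
  (-12971/507, 5896/169) → Z = 291262/845
  (-32047/937, 52510/937) → Z = 2555232/4685

s = -511/3, t = 694/3, maximum Z = 11432/5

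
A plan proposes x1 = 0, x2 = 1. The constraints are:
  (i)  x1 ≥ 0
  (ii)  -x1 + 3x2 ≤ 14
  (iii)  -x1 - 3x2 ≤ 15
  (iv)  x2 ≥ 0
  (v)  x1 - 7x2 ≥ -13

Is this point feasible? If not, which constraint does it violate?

(i): 0 ≥ 0 ✓
(ii): 3 ≤ 14 ✓
(iii): -3 ≤ 15 ✓
(iv): 1 ≥ 0 ✓
(v): -7 ≥ -13 ✓

feasible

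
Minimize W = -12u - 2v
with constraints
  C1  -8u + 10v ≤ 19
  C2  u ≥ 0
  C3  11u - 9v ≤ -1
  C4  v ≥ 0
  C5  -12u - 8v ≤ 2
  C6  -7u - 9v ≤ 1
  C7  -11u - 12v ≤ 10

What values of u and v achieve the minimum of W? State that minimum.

u = 161/38, v = 201/38, minimum W = -1167/19

Extreme points and W = -12u - 2v:
  (0, 19/10) → W = -19/5
  (161/38, 201/38) → W = -1167/19
  (0, 1/9) → W = -2/9

The optimum lies where -8u + 10v = 19 and 11u - 9v = -1.
Solving simultaneously gives u = 161/38, v = 201/38.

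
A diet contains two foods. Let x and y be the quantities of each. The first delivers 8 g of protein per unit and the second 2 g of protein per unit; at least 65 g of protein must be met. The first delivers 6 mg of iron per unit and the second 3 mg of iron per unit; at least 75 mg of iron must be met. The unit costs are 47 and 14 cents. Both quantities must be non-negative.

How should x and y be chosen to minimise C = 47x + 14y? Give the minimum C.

x = 15/4, y = 35/2, minimum C = 1685/4

Corner points and C = 47x + 14y:
  (0, 65/2) → C = 455
  (25/2, 0) → C = 1175/2
  (15/4, 35/2) → C = 1685/4
The feasible region is unbounded (it extends along (0, 1), (1, 0)), but C strictly increases along every unbounded feasible direction, so there is no improving ray and the minimum is attained at a vertex.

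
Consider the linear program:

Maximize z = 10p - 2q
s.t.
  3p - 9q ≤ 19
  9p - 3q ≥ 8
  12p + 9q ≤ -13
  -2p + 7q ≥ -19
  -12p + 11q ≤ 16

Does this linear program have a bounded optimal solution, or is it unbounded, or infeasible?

Corner points and z = 10p - 2q:
  (5/24, -49/24) → z = 37/6
  (2/5, -89/45) → z = 358/45
  (11/39, -71/39) → z = 84/13
The feasible region has finitely many vertices and no improving ray; the maximum is 358/45 at (2/5, -89/45).

bounded optimum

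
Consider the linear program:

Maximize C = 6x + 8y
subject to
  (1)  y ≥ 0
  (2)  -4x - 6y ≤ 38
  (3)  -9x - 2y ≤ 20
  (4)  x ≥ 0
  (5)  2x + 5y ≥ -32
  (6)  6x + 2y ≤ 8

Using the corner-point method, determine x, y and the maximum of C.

Vertices and C = 6x + 8y:
  (0, 0) → C = 0
  (4/3, 0) → C = 8
  (0, 4) → C = 32

The optimum lies where x = 0 and 6x + 2y = 8.
Solving simultaneously gives x = 0, y = 4.

x = 0, y = 4, maximum C = 32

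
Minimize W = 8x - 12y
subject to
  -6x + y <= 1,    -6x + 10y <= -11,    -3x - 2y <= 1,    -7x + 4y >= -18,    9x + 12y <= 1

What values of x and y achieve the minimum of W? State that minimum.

Extreme points and W = 8x - 12y:
  (2/7, -13/14) → W = 94/7
  (71/81, -31/54) → W = 1126/81
  (16/13, -61/26) → W = 38
  (11/6, -31/24) → W = 181/6

x = 2/7, y = -13/14, minimum W = 94/7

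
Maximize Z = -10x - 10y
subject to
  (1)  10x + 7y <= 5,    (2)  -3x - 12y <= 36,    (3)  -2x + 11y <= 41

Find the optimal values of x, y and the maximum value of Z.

x = -296/19, y = 17/19, maximum Z = 2790/19

Vertices and Z = -10x - 10y:
  (104/33, -125/33) → Z = 70/11
  (-58/31, 105/31) → Z = -470/31
  (-296/19, 17/19) → Z = 2790/19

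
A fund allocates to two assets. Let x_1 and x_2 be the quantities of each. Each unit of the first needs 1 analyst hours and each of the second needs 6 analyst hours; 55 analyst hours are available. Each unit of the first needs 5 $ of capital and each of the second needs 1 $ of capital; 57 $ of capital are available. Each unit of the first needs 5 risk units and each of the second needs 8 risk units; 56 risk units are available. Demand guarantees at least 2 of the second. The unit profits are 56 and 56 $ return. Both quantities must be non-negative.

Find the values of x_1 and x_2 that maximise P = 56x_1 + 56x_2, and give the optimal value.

Extreme points and P = 56x_1 + 56x_2:
  (0, 7) → P = 392
  (0, 2) → P = 112
  (8, 2) → P = 560

The binding constraints are 5x_1 + 8x_2 = 56 and x_2 = 2.
Solving simultaneously gives x_1 = 8, x_2 = 2.

x_1 = 8, x_2 = 2, maximum P = 560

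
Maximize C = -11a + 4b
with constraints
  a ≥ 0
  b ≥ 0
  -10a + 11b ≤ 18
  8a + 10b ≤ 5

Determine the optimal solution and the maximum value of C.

a = 0, b = 1/2, maximum C = 2

Vertices and C = -11a + 4b:
  (0, 0) → C = 0
  (0, 1/2) → C = 2
  (5/8, 0) → C = -55/8

The optimum lies where a = 0 and 8a + 10b = 5.
Solving simultaneously gives a = 0, b = 1/2.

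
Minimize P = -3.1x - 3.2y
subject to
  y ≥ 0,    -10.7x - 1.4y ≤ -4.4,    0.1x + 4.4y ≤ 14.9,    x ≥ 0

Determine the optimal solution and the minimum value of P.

x = 149, y = 0, minimum P = -461.9

Vertices and P = -3.1x - 3.2y:
  (44/107, 0) → P = -682/535
  (149, 0) → P = -4619/10
  (0, 22/7) → P = -352/35
  (0, 149/44) → P = -596/55

The binding constraints are y = 0 and 0.1x + 4.4y = 14.9.
Solving simultaneously gives x = 149, y = 0.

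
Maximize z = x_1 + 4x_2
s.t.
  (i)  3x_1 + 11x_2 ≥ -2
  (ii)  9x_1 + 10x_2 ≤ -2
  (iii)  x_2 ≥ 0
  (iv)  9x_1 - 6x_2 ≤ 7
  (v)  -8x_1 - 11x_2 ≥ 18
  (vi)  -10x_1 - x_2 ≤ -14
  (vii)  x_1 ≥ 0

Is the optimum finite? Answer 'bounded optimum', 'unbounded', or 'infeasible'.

The boundaries -10x_1 - x_2 = -14 and x_1 = 0 meet at (0, 14), but that point violates 9x_1 + 10x_2 ≤ -2. Every candidate vertex is excluded by some other constraint, so the feasible region is empty.

infeasible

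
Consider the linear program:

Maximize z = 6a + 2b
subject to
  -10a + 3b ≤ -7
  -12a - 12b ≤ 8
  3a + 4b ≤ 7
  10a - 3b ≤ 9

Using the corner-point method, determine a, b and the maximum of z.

a = 57/49, b = 43/49, maximum z = 428/49

Feasible corners and z = 6a + 2b:
  (5/13, -41/39) → z = 8/39
  (1, 1) → z = 8
  (7/13, -47/39) → z = 32/39
  (57/49, 43/49) → z = 428/49

At the optimal vertex, 3a + 4b = 7 and 10a - 3b = 9.
Solving simultaneously gives a = 57/49, b = 43/49.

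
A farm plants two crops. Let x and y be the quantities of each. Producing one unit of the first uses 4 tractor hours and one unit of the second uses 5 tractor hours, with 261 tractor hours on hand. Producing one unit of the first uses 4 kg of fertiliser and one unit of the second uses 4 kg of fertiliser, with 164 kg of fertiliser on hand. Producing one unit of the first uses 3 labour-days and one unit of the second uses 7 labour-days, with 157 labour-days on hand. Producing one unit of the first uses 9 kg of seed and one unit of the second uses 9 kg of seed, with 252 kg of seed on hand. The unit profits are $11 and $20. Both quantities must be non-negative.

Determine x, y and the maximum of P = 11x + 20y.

Extreme points and P = 11x + 20y:
  (0, 0) → P = 0
  (0, 157/7) → P = 3140/7
  (28, 0) → P = 308
  (39/4, 73/4) → P = 1889/4

At the optimal vertex, 3x + 7y = 157 and 9x + 9y = 252.
Solving simultaneously gives x = 39/4, y = 73/4.

x = 39/4, y = 73/4, maximum P = 1889/4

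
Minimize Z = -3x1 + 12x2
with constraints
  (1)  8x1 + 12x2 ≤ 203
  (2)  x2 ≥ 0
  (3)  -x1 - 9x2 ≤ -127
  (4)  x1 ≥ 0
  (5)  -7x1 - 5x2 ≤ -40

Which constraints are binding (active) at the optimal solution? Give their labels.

Feasible corners and Z = -3x1 + 12x2:
  (101/20, 271/20) → Z = 2949/20
  (0, 203/12) → Z = 203
  (0, 127/9) → Z = 508/3

The minimum is at (101/20, 271/20). Substituting into each constraint, equality holds for (1) and (3); the remaining constraints have slack.

(1) and (3)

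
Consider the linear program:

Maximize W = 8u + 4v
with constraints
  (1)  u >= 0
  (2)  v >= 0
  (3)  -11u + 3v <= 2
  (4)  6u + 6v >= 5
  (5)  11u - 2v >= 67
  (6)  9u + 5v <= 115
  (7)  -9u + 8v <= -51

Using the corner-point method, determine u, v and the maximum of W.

u = 115/9, v = 0, maximum W = 920/9

Feasible corners and W = 8u + 4v:
  (67/11, 0) → W = 536/11
  (115/9, 0) → W = 920/9
  (31/5, 3/5) → W = 52
  (1175/117, 64/13) → W = 11704/117

The binding constraints are v = 0 and 9u + 5v = 115.
Solving simultaneously gives u = 115/9, v = 0.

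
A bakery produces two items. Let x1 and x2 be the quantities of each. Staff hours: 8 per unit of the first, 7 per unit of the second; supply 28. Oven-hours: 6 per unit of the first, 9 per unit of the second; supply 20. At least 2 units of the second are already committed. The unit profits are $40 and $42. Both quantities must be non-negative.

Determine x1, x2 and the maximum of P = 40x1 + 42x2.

x1 = 1/3, x2 = 2, maximum P = 292/3

Feasible corners and P = 40x1 + 42x2:
  (0, 20/9) → P = 280/3
  (0, 2) → P = 84
  (1/3, 2) → P = 292/3

At the optimal vertex, 6x1 + 9x2 = 20 and x2 = 2.
Solving simultaneously gives x1 = 1/3, x2 = 2.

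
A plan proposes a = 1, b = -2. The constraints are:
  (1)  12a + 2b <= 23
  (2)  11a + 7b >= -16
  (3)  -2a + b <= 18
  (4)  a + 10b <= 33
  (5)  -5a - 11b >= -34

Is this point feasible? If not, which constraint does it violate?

feasible

(1): 8 ≤ 23 ✓
(2): -3 ≥ -16 ✓
(3): -4 ≤ 18 ✓
(4): -19 ≤ 33 ✓
(5): 17 ≥ -34 ✓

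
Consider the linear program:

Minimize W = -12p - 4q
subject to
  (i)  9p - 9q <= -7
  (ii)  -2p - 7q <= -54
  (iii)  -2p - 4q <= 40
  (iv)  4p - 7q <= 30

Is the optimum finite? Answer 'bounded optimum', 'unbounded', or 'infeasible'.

unbounded

From the feasible point (437/81, 500/81), moving in the direction (9, 9) keeps every constraint satisfied while W decreases without bound.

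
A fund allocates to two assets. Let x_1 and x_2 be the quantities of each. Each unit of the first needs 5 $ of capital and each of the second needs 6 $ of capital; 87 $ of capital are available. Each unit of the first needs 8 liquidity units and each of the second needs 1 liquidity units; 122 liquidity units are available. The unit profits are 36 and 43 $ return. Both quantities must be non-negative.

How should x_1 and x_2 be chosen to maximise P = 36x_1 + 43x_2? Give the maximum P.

x_1 = 15, x_2 = 2, maximum P = 626

Extreme points and P = 36x_1 + 43x_2:
  (0, 0) → P = 0
  (0, 29/2) → P = 1247/2
  (61/4, 0) → P = 549
  (15, 2) → P = 626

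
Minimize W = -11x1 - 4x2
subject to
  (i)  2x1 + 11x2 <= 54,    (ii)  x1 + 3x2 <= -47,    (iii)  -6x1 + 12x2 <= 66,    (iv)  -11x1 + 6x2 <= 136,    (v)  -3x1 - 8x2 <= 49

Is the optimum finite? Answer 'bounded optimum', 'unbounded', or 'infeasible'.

From the feasible point (229, -92), moving in the direction (3, -1) keeps every constraint satisfied while W decreases without bound.

unbounded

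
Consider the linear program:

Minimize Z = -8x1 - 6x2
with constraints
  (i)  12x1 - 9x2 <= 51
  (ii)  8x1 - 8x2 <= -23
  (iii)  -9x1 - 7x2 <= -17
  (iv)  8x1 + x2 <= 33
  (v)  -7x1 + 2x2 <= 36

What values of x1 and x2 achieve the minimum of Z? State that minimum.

x1 = 30/23, x2 = 519/23, minimum Z = -3354/23

Vertices and Z = -8x1 - 6x2:
  (-25/128, 343/128) → Z = -929/64
  (241/72, 56/9) → Z = -577/9
  (-218/67, 443/67) → Z = -914/67
  (30/23, 519/23) → Z = -3354/23

The optimum lies where 8x1 + x2 = 33 and -7x1 + 2x2 = 36.
Solving simultaneously gives x1 = 30/23, x2 = 519/23.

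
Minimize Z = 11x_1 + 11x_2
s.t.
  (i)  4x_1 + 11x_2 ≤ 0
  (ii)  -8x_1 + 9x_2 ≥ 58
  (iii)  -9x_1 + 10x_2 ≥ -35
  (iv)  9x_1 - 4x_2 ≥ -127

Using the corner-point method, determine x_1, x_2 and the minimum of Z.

x_1 = -911/49, x_2 = -494/49, minimum Z = -15455/49

Extreme points and Z = 11x_1 + 11x_2:
  (-319/62, 58/31) → Z = -2233/62
  (-1397/115, 508/115) → Z = -9779/115
  (-911/49, -494/49) → Z = -15455/49

The optimum lies where -8x_1 + 9x_2 = 58 and 9x_1 - 4x_2 = -127.
Solving simultaneously gives x_1 = -911/49, x_2 = -494/49.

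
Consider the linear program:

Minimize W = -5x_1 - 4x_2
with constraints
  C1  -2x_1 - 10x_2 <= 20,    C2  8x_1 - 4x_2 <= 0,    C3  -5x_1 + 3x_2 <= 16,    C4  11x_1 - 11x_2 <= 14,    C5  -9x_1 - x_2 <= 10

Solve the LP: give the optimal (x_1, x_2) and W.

x_1 = 16, x_2 = 32, minimum W = -208

Feasible corners and W = -5x_1 - 4x_2:
  (-10/11, -20/11) → W = 130/11
  (16, 32) → W = -208
  (-23/16, 47/16) → W = -73/16

The binding constraints are 8x_1 - 4x_2 = 0 and -5x_1 + 3x_2 = 16.
Solving simultaneously gives x_1 = 16, x_2 = 32.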